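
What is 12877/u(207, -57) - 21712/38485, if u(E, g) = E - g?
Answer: 489839377/10160040 ≈ 48.212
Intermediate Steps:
12877/u(207, -57) - 21712/38485 = 12877/(207 - 1*(-57)) - 21712/38485 = 12877/(207 + 57) - 21712*1/38485 = 12877/264 - 21712/38485 = 489839377/10160040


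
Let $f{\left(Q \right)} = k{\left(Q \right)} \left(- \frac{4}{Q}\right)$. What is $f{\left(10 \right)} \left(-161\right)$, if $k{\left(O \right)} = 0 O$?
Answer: $0$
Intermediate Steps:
$k{\left(O \right)} = 0$
$f{\left(Q \right)} = 0$ ($f{\left(Q \right)} = 0 \left(- \frac{4}{Q}\right) = 0$)
$f{\left(10 \right)} \left(-161\right) = 0 \left(-161\right) = 0$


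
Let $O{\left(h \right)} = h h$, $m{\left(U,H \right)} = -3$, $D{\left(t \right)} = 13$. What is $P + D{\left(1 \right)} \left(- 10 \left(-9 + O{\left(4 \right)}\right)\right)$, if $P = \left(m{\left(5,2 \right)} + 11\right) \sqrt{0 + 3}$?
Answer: $-910 + 8 \sqrt{3} \approx -896.14$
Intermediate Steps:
$O{\left(h \right)} = h^{2}$
$P = 8 \sqrt{3}$ ($P = \left(-3 + 11\right) \sqrt{0 + 3} = 8 \sqrt{3} \approx 13.856$)
$P + D{\left(1 \right)} \left(- 10 \left(-9 + O{\left(4 \right)}\right)\right) = 8 \sqrt{3} + 13 \left(- 10 \left(-9 + 4^{2}\right)\right) = 8 \sqrt{3} + 13 \left(- 10 \left(-9 + 16\right)\right) = 8 \sqrt{3} + 13 \left(\left(-10\right) 7\right) = 8 \sqrt{3} + 13 \left(-70\right) = 8 \sqrt{3} - 910 = -910 + 8 \sqrt{3}$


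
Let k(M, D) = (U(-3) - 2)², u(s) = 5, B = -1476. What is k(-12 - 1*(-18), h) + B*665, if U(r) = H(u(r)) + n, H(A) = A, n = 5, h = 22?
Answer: -981476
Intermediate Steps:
U(r) = 10 (U(r) = 5 + 5 = 10)
k(M, D) = 64 (k(M, D) = (10 - 2)² = 8² = 64)
k(-12 - 1*(-18), h) + B*665 = 64 - 1476*665 = 64 - 981540 = -981476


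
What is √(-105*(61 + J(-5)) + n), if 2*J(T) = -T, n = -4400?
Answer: I*√44270/2 ≈ 105.2*I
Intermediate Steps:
J(T) = -T/2 (J(T) = (-T)/2 = -T/2)
√(-105*(61 + J(-5)) + n) = √(-105*(61 - ½*(-5)) - 4400) = √(-105*(61 + 5/2) - 4400) = √(-105*127/2 - 4400) = √(-13335/2 - 4400) = √(-22135/2) = I*√44270/2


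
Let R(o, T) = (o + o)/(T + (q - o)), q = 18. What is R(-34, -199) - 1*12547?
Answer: -1844341/147 ≈ -12547.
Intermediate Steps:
R(o, T) = 2*o/(18 + T - o) (R(o, T) = (o + o)/(T + (18 - o)) = (2*o)/(18 + T - o) = 2*o/(18 + T - o))
R(-34, -199) - 1*12547 = 2*(-34)/(18 - 199 - 1*(-34)) - 1*12547 = 2*(-34)/(18 - 199 + 34) - 12547 = 2*(-34)/(-147) - 12547 = 2*(-34)*(-1/147) - 12547 = 68/147 - 12547 = -1844341/147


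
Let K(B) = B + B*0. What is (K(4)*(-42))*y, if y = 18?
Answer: -3024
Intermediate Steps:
K(B) = B (K(B) = B + 0 = B)
(K(4)*(-42))*y = (4*(-42))*18 = -168*18 = -3024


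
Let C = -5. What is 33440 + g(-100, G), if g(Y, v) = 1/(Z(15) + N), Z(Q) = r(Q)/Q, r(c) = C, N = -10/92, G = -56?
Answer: 2039702/61 ≈ 33438.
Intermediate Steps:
N = -5/46 (N = -10*1/92 = -5/46 ≈ -0.10870)
r(c) = -5
Z(Q) = -5/Q
g(Y, v) = -138/61 (g(Y, v) = 1/(-5/15 - 5/46) = 1/(-5*1/15 - 5/46) = 1/(-1/3 - 5/46) = 1/(-61/138) = -138/61)
33440 + g(-100, G) = 33440 - 138/61 = 2039702/61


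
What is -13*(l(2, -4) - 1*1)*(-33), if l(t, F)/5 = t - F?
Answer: 12441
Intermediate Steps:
l(t, F) = -5*F + 5*t (l(t, F) = 5*(t - F) = -5*F + 5*t)
-13*(l(2, -4) - 1*1)*(-33) = -13*((-5*(-4) + 5*2) - 1*1)*(-33) = -13*((20 + 10) - 1)*(-33) = -13*(30 - 1)*(-33) = -13*29*(-33) = -377*(-33) = 12441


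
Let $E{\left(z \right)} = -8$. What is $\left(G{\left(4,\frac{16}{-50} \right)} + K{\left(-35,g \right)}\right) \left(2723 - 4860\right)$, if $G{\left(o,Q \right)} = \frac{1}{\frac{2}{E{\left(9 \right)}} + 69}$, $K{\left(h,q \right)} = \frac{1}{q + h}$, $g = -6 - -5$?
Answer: $\frac{279947}{9900} \approx 28.277$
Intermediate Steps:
$g = -1$ ($g = -6 + 5 = -1$)
$K{\left(h,q \right)} = \frac{1}{h + q}$
$G{\left(o,Q \right)} = \frac{4}{275}$ ($G{\left(o,Q \right)} = \frac{1}{\frac{2}{-8} + 69} = \frac{1}{2 \left(- \frac{1}{8}\right) + 69} = \frac{1}{- \frac{1}{4} + 69} = \frac{1}{\frac{275}{4}} = \frac{4}{275}$)
$\left(G{\left(4,\frac{16}{-50} \right)} + K{\left(-35,g \right)}\right) \left(2723 - 4860\right) = \left(\frac{4}{275} + \frac{1}{-35 - 1}\right) \left(2723 - 4860\right) = \left(\frac{4}{275} + \frac{1}{-36}\right) \left(-2137\right) = \left(\frac{4}{275} - \frac{1}{36}\right) \left(-2137\right) = \left(- \frac{131}{9900}\right) \left(-2137\right) = \frac{279947}{9900}$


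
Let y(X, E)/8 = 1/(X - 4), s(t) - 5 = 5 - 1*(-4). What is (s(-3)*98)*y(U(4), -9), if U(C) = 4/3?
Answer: -4116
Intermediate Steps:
U(C) = 4/3 (U(C) = 4*(⅓) = 4/3)
s(t) = 14 (s(t) = 5 + (5 - 1*(-4)) = 5 + (5 + 4) = 5 + 9 = 14)
y(X, E) = 8/(-4 + X) (y(X, E) = 8/(X - 4) = 8/(-4 + X))
(s(-3)*98)*y(U(4), -9) = (14*98)*(8/(-4 + 4/3)) = 1372*(8/(-8/3)) = 1372*(8*(-3/8)) = 1372*(-3) = -4116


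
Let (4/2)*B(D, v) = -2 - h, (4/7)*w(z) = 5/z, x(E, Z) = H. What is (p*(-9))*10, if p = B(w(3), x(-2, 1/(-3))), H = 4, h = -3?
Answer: -45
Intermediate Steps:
x(E, Z) = 4
w(z) = 35/(4*z) (w(z) = 7*(5/z)/4 = 35/(4*z))
B(D, v) = ½ (B(D, v) = (-2 - 1*(-3))/2 = (-2 + 3)/2 = (½)*1 = ½)
p = ½ ≈ 0.50000
(p*(-9))*10 = ((½)*(-9))*10 = -9/2*10 = -45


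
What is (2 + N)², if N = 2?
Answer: 16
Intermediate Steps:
(2 + N)² = (2 + 2)² = 4² = 16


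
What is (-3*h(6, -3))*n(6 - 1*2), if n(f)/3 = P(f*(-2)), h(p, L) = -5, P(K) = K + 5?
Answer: -135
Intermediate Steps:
P(K) = 5 + K
n(f) = 15 - 6*f (n(f) = 3*(5 + f*(-2)) = 3*(5 - 2*f) = 15 - 6*f)
(-3*h(6, -3))*n(6 - 1*2) = (-3*(-5))*(15 - 6*(6 - 1*2)) = 15*(15 - 6*(6 - 2)) = 15*(15 - 6*4) = 15*(15 - 24) = 15*(-9) = -135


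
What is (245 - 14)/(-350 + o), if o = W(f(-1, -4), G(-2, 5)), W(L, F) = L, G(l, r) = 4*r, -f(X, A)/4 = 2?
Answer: -231/358 ≈ -0.64525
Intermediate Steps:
f(X, A) = -8 (f(X, A) = -4*2 = -8)
o = -8
(245 - 14)/(-350 + o) = (245 - 14)/(-350 - 8) = 231/(-358) = 231*(-1/358) = -231/358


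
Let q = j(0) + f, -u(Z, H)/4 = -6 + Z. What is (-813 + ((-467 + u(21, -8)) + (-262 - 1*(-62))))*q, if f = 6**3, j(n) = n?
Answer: -332640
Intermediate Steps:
f = 216
u(Z, H) = 24 - 4*Z (u(Z, H) = -4*(-6 + Z) = 24 - 4*Z)
q = 216 (q = 0 + 216 = 216)
(-813 + ((-467 + u(21, -8)) + (-262 - 1*(-62))))*q = (-813 + ((-467 + (24 - 4*21)) + (-262 - 1*(-62))))*216 = (-813 + ((-467 + (24 - 84)) + (-262 + 62)))*216 = (-813 + ((-467 - 60) - 200))*216 = (-813 + (-527 - 200))*216 = (-813 - 727)*216 = -1540*216 = -332640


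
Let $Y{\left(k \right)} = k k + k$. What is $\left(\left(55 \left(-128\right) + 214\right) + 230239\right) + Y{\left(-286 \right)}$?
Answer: $304923$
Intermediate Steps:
$Y{\left(k \right)} = k + k^{2}$ ($Y{\left(k \right)} = k^{2} + k = k + k^{2}$)
$\left(\left(55 \left(-128\right) + 214\right) + 230239\right) + Y{\left(-286 \right)} = \left(\left(55 \left(-128\right) + 214\right) + 230239\right) - 286 \left(1 - 286\right) = \left(\left(-7040 + 214\right) + 230239\right) - -81510 = \left(-6826 + 230239\right) + 81510 = 223413 + 81510 = 304923$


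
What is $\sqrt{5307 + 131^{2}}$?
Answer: $2 \sqrt{5617} \approx 149.89$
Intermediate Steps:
$\sqrt{5307 + 131^{2}} = \sqrt{5307 + 17161} = \sqrt{22468} = 2 \sqrt{5617}$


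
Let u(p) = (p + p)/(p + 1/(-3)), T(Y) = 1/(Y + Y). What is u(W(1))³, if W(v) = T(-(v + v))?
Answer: 216/343 ≈ 0.62974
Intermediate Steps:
T(Y) = 1/(2*Y)
W(v) = -1/(4*v) (W(v) = 1/(2*((-(v + v)))) = 1/(2*((-2*v))) = (-1/(2*v))/2 = -1/(4*v))
u(p) = 2*p/(-⅓ + p) (u(p) = (2*p)/(p - ⅓) = (2*p)/(-⅓ + p) = 2*p/(-⅓ + p))
u(W(1))³ = (6*(-¼/1)/(-1 + 3*(-¼/1)))³ = (6*(-¼*1)/(-1 + 3*(-¼*1)))³ = (6*(-¼)/(-1 + 3*(-¼)))³ = (6*(-¼)/(-1 - ¾))³ = (6*(-¼)/(-7/4))³ = (6*(-¼)*(-4/7))³ = (6/7)³ = 216/343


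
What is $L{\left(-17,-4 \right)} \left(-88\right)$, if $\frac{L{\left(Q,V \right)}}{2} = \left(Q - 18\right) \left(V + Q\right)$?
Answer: $-129360$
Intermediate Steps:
$L{\left(Q,V \right)} = 2 \left(-18 + Q\right) \left(Q + V\right)$ ($L{\left(Q,V \right)} = 2 \left(Q - 18\right) \left(V + Q\right) = 2 \left(-18 + Q\right) \left(Q + V\right)$)
$L{\left(-17,-4 \right)} \left(-88\right) = \left(\left(-36\right) \left(-17\right) - -144 + 2 \left(-17\right)^{2} + 2 \left(-17\right) \left(-4\right)\right) \left(-88\right) = \left(612 + 144 + 2 \cdot 289 + 136\right) \left(-88\right) = \left(612 + 144 + 578 + 136\right) \left(-88\right) = 1470 \left(-88\right) = -129360$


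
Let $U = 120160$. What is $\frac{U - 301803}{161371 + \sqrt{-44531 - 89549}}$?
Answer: $- \frac{29311912553}{26040733721} + \frac{1453144 i \sqrt{2095}}{26040733721} \approx -1.1256 + 0.0025542 i$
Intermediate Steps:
$\frac{U - 301803}{161371 + \sqrt{-44531 - 89549}} = \frac{120160 - 301803}{161371 + \sqrt{-44531 - 89549}} = - \frac{181643}{161371 + \sqrt{-134080}} = - \frac{181643}{161371 + 8 i \sqrt{2095}}$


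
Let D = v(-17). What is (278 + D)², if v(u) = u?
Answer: 68121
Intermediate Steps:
D = -17
(278 + D)² = (278 - 17)² = 261² = 68121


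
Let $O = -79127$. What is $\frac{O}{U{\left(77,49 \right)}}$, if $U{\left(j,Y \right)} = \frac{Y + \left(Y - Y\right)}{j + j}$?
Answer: $- \frac{1740794}{7} \approx -2.4868 \cdot 10^{5}$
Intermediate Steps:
$U{\left(j,Y \right)} = \frac{Y}{2 j}$ ($U{\left(j,Y \right)} = \frac{Y + 0}{2 j} = Y \frac{1}{2 j} = \frac{Y}{2 j}$)
$\frac{O}{U{\left(77,49 \right)}} = - \frac{79127}{\frac{1}{2} \cdot 49 \cdot \frac{1}{77}} = - \frac{79127}{\frac{7}{22}} = \left(-79127\right) \frac{22}{7} = - \frac{1740794}{7}$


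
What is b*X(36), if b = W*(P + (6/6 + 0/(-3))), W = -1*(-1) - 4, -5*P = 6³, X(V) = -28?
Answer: -17724/5 ≈ -3544.8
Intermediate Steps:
P = -216/5 (P = -⅕*6³ = -⅕*216 = -216/5 ≈ -43.200)
W = -3 (W = 1 - 4 = -3)
b = 633/5 (b = -3*(-216/5 + (6/6 + 0/(-3))) = -3*(-216/5 + (6*(⅙) + 0*(-⅓))) = -3*(-216/5 + (1 + 0)) = -3*(-216/5 + 1) = -3*(-211/5) = 633/5 ≈ 126.60)
b*X(36) = (633/5)*(-28) = -17724/5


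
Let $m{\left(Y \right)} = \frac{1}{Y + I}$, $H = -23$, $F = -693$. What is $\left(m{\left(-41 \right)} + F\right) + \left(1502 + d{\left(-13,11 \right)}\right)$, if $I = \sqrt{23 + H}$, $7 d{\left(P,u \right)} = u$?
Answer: $\frac{232627}{287} \approx 810.55$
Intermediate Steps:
$d{\left(P,u \right)} = \frac{u}{7}$
$I = 0$ ($I = \sqrt{23 - 23} = \sqrt{0} = 0$)
$m{\left(Y \right)} = \frac{1}{Y}$ ($m{\left(Y \right)} = \frac{1}{Y + 0} = \frac{1}{Y}$)
$\left(m{\left(-41 \right)} + F\right) + \left(1502 + d{\left(-13,11 \right)}\right) = \left(\frac{1}{-41} - 693\right) + \left(1502 + \frac{1}{7} \cdot 11\right) = \left(- \frac{1}{41} - 693\right) + \left(1502 + \frac{11}{7}\right) = - \frac{28414}{41} + \frac{10525}{7} = \frac{232627}{287}$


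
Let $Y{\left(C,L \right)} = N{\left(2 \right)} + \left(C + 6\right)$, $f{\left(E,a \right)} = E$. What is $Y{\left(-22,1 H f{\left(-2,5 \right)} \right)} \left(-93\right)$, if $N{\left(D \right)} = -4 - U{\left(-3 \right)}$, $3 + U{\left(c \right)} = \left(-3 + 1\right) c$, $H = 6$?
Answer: $2139$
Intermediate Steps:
$U{\left(c \right)} = -3 - 2 c$ ($U{\left(c \right)} = -3 + \left(-3 + 1\right) c = -3 - 2 c$)
$N{\left(D \right)} = -7$ ($N{\left(D \right)} = -4 - \left(-3 - -6\right) = -4 - \left(-3 + 6\right) = -4 - 3 = -7$)
$Y{\left(C,L \right)} = -1 + C$ ($Y{\left(C,L \right)} = -7 + \left(C + 6\right) = -7 + \left(6 + C\right) = -1 + C$)
$Y{\left(-22,1 H f{\left(-2,5 \right)} \right)} \left(-93\right) = \left(-1 - 22\right) \left(-93\right) = \left(-23\right) \left(-93\right) = 2139$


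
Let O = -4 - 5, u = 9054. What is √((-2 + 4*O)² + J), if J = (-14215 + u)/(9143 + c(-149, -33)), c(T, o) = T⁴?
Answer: 5*√20758059140316630/18957444 ≈ 38.000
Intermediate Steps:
O = -9
J = -397/37914888 (J = (-14215 + 9054)/(9143 + (-149)⁴) = -5161/(9143 + 492884401) = -5161/492893544 = -5161*1/492893544 = -397/37914888 ≈ -1.0471e-5)
√((-2 + 4*O)² + J) = √((-2 + 4*(-9))² - 397/37914888) = √((-2 - 36)² - 397/37914888) = √((-38)² - 397/37914888) = √(1444 - 397/37914888) = √(54749097875/37914888) = 5*√20758059140316630/18957444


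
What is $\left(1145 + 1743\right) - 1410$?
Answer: $1478$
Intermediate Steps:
$\left(1145 + 1743\right) - 1410 = 2888 - 1410 = 1478$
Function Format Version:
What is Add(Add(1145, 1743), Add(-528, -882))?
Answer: 1478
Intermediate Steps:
Add(Add(1145, 1743), Add(-528, -882)) = Add(2888, -1410) = 1478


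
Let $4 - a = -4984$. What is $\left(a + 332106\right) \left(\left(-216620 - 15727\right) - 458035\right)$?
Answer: $-232723629908$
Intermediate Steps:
$a = 4988$ ($a = 4 - -4984 = 4 + 4984 = 4988$)
$\left(a + 332106\right) \left(\left(-216620 - 15727\right) - 458035\right) = \left(4988 + 332106\right) \left(\left(-216620 - 15727\right) - 458035\right) = 337094 \left(\left(-216620 - 15727\right) - 458035\right) = 337094 \left(-232347 - 458035\right) = 337094 \left(-690382\right) = -232723629908$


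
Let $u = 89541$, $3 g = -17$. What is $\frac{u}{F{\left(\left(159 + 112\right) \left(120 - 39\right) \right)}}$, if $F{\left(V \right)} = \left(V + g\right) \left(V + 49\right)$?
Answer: $\frac{268623}{1448392000} \approx 0.00018546$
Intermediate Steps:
$g = - \frac{17}{3}$ ($g = \frac{1}{3} \left(-17\right) = - \frac{17}{3} \approx -5.6667$)
$F{\left(V \right)} = \left(49 + V\right) \left(- \frac{17}{3} + V\right)$ ($F{\left(V \right)} = \left(V - \frac{17}{3}\right) \left(V + 49\right) = \left(- \frac{17}{3} + V\right) \left(49 + V\right) = \left(49 + V\right) \left(- \frac{17}{3} + V\right)$)
$\frac{u}{F{\left(\left(159 + 112\right) \left(120 - 39\right) \right)}} = \frac{89541}{- \frac{833}{3} + \left(\left(159 + 112\right) \left(120 - 39\right)\right)^{2} + \frac{130 \left(159 + 112\right) \left(120 - 39\right)}{3}} = \frac{89541}{- \frac{833}{3} + \left(271 \cdot 81\right)^{2} + \frac{130 \cdot 271 \cdot 81}{3}} = \frac{89541}{- \frac{833}{3} + 21951^{2} + \frac{130}{3} \cdot 21951} = \frac{89541}{- \frac{833}{3} + 481846401 + 951210} = \frac{89541}{\frac{1448392000}{3}} = 89541 \cdot \frac{3}{1448392000} = \frac{268623}{1448392000}$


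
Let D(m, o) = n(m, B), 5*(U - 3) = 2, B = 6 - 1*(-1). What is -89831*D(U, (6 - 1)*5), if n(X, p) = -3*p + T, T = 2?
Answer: 1706789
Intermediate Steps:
B = 7 (B = 6 + 1 = 7)
U = 17/5 (U = 3 + (⅕)*2 = 3 + ⅖ = 17/5 ≈ 3.4000)
n(X, p) = 2 - 3*p (n(X, p) = -3*p + 2 = 2 - 3*p)
D(m, o) = -19 (D(m, o) = 2 - 3*7 = 2 - 21 = -19)
-89831*D(U, (6 - 1)*5) = -89831*(-19) = 1706789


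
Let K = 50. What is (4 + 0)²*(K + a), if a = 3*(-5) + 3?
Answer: 608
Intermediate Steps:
a = -12 (a = -15 + 3 = -12)
(4 + 0)²*(K + a) = (4 + 0)²*(50 - 12) = 4²*38 = 16*38 = 608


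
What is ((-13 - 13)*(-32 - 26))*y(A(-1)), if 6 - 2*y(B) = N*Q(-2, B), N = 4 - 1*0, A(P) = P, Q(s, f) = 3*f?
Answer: 13572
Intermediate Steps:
N = 4 (N = 4 + 0 = 4)
y(B) = 3 - 6*B (y(B) = 3 - 2*3*B = 3 - 6*B)
((-13 - 13)*(-32 - 26))*y(A(-1)) = ((-13 - 13)*(-32 - 26))*(3 - 6*(-1)) = (-26*(-58))*(3 + 6) = 1508*9 = 13572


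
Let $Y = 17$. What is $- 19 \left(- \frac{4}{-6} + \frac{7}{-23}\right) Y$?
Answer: $- \frac{8075}{69} \approx -117.03$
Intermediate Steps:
$- 19 \left(- \frac{4}{-6} + \frac{7}{-23}\right) Y = - 19 \left(- \frac{4}{-6} + \frac{7}{-23}\right) 17 = - 19 \left(\left(-4\right) \left(- \frac{1}{6}\right) + 7 \left(- \frac{1}{23}\right)\right) 17 = - 19 \left(\frac{2}{3} - \frac{7}{23}\right) 17 = \left(-19\right) \frac{25}{69} \cdot 17 = \left(- \frac{475}{69}\right) 17 = - \frac{8075}{69}$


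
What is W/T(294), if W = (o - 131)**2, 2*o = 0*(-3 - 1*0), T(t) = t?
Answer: 17161/294 ≈ 58.371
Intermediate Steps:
o = 0 (o = (0*(-3 - 1*0))/2 = (0*(-3 + 0))/2 = (0*(-3))/2 = (1/2)*0 = 0)
W = 17161 (W = (0 - 131)**2 = (-131)**2 = 17161)
W/T(294) = 17161/294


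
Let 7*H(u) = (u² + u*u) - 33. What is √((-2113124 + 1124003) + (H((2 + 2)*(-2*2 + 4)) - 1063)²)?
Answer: √7393747/7 ≈ 388.45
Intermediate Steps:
H(u) = -33/7 + 2*u²/7 (H(u) = ((u² + u*u) - 33)/7 = ((u² + u²) - 33)/7 = (2*u² - 33)/7 = (-33 + 2*u²)/7 = -33/7 + 2*u²/7)
√((-2113124 + 1124003) + (H((2 + 2)*(-2*2 + 4)) - 1063)²) = √((-2113124 + 1124003) + ((-33/7 + 2*((2 + 2)*(-2*2 + 4))²/7) - 1063)²) = √(-989121 + ((-33/7 + 2*(4*(-4 + 4))²/7) - 1063)²) = √(-989121 + ((-33/7 + 2*(4*0)²/7) - 1063)²) = √(-989121 + ((-33/7 + (2/7)*0²) - 1063)²) = √(-989121 + ((-33/7 + (2/7)*0) - 1063)²) = √(-989121 + ((-33/7 + 0) - 1063)²) = √(-989121 + (-33/7 - 1063)²) = √(-989121 + (-7474/7)²) = √(-989121 + 55860676/49) = √(7393747/49) = √7393747/7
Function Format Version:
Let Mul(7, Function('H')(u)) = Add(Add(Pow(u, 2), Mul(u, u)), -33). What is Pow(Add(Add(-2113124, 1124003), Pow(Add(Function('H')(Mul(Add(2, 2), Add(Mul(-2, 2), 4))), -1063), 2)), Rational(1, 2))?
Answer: Mul(Rational(1, 7), Pow(7393747, Rational(1, 2))) ≈ 388.45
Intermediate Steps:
Function('H')(u) = Add(Rational(-33, 7), Mul(Rational(2, 7), Pow(u, 2))) (Function('H')(u) = Mul(Rational(1, 7), Add(Add(Pow(u, 2), Mul(u, u)), -33)) = Mul(Rational(1, 7), Add(Add(Pow(u, 2), Pow(u, 2)), -33)) = Mul(Rational(1, 7), Add(Mul(2, Pow(u, 2)), -33)) = Mul(Rational(1, 7), Add(-33, Mul(2, Pow(u, 2)))) = Add(Rational(-33, 7), Mul(Rational(2, 7), Pow(u, 2))))
Pow(Add(Add(-2113124, 1124003), Pow(Add(Function('H')(Mul(Add(2, 2), Add(Mul(-2, 2), 4))), -1063), 2)), Rational(1, 2)) = Pow(Add(Add(-2113124, 1124003), Pow(Add(Add(Rational(-33, 7), Mul(Rational(2, 7), Pow(Mul(Add(2, 2), Add(Mul(-2, 2), 4)), 2))), -1063), 2)), Rational(1, 2)) = Pow(Add(-989121, Pow(Add(Add(Rational(-33, 7), Mul(Rational(2, 7), Pow(Mul(4, Add(-4, 4)), 2))), -1063), 2)), Rational(1, 2)) = Pow(Add(-989121, Pow(Add(Add(Rational(-33, 7), Mul(Rational(2, 7), Pow(Mul(4, 0), 2))), -1063), 2)), Rational(1, 2)) = Pow(Add(-989121, Pow(Add(Add(Rational(-33, 7), Mul(Rational(2, 7), Pow(0, 2))), -1063), 2)), Rational(1, 2)) = Pow(Add(-989121, Pow(Add(Add(Rational(-33, 7), Mul(Rational(2, 7), 0)), -1063), 2)), Rational(1, 2)) = Pow(Add(-989121, Pow(Add(Add(Rational(-33, 7), 0), -1063), 2)), Rational(1, 2)) = Pow(Add(-989121, Pow(Add(Rational(-33, 7), -1063), 2)), Rational(1, 2)) = Pow(Add(-989121, Pow(Rational(-7474, 7), 2)), Rational(1, 2)) = Pow(Add(-989121, Rational(55860676, 49)), Rational(1, 2)) = Pow(Rational(7393747, 49), Rational(1, 2)) = Mul(Rational(1, 7), Pow(7393747, Rational(1, 2)))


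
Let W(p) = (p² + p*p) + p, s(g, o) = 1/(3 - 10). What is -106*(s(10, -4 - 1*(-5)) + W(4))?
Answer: -26606/7 ≈ -3800.9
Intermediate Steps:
s(g, o) = -⅐ (s(g, o) = 1/(-7) = -⅐)
W(p) = p + 2*p² (W(p) = (p² + p²) + p = 2*p² + p = p + 2*p²)
-106*(s(10, -4 - 1*(-5)) + W(4)) = -106*(-⅐ + 4*(1 + 2*4)) = -106*(-⅐ + 4*(1 + 8)) = -106*(-⅐ + 4*9) = -106*(-⅐ + 36) = -106*251/7 = -26606/7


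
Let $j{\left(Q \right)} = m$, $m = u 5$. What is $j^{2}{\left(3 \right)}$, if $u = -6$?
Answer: $900$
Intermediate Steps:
$m = -30$ ($m = \left(-6\right) 5 = -30$)
$j{\left(Q \right)} = -30$
$j^{2}{\left(3 \right)} = \left(-30\right)^{2} = 900$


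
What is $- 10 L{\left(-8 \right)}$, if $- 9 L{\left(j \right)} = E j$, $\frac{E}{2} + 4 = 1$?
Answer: $\frac{160}{3} \approx 53.333$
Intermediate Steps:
$E = -6$ ($E = -8 + 2 \cdot 1 = -8 + 2 = -6$)
$L{\left(j \right)} = \frac{2 j}{3}$ ($L{\left(j \right)} = - \frac{\left(-6\right) j}{9} = \frac{2 j}{3}$)
$- 10 L{\left(-8 \right)} = - 10 \cdot \frac{2}{3} \left(-8\right) = \left(-10\right) \left(- \frac{16}{3}\right) = \frac{160}{3}$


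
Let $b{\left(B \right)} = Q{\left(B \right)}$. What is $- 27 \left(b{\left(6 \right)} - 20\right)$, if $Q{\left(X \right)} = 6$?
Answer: $378$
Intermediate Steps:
$b{\left(B \right)} = 6$
$- 27 \left(b{\left(6 \right)} - 20\right) = - 27 \left(6 - 20\right) = \left(-27\right) \left(-14\right) = 378$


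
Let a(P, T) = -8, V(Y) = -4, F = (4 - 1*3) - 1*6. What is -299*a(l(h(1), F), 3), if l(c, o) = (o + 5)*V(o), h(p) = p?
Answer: 2392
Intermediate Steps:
F = -5 (F = (4 - 3) - 6 = 1 - 6 = -5)
l(c, o) = -20 - 4*o (l(c, o) = (o + 5)*(-4) = (5 + o)*(-4) = -20 - 4*o)
-299*a(l(h(1), F), 3) = -299*(-8) = 2392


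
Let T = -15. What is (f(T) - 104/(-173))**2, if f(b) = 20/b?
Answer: 144400/269361 ≈ 0.53608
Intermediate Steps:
(f(T) - 104/(-173))**2 = (20/(-15) - 104/(-173))**2 = (20*(-1/15) - 104*(-1/173))**2 = (-4/3 + 104/173)**2 = (-380/519)**2 = 144400/269361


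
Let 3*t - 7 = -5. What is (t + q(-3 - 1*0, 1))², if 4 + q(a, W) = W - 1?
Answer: 100/9 ≈ 11.111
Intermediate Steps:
t = ⅔ (t = 7/3 + (⅓)*(-5) = 7/3 - 5/3 = ⅔ ≈ 0.66667)
q(a, W) = -5 + W (q(a, W) = -4 + (W - 1) = -4 + (-1 + W) = -5 + W)
(t + q(-3 - 1*0, 1))² = (⅔ + (-5 + 1))² = (⅔ - 4)² = (-10/3)² = 100/9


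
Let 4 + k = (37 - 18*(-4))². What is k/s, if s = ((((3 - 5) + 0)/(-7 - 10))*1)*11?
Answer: 201909/22 ≈ 9177.7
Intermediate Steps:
k = 11877 (k = -4 + (37 - 18*(-4))² = -4 + (37 + 72)² = -4 + 109² = -4 + 11881 = 11877)
s = 22/17 (s = (((-2 + 0)/(-17))*1)*11 = (-2*(-1/17)*1)*11 = ((2/17)*1)*11 = (2/17)*11 = 22/17 ≈ 1.2941)
k/s = 11877/(22/17) = 11877*(17/22) = 201909/22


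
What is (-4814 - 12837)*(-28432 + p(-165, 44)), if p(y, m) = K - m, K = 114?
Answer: 500617662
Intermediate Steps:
p(y, m) = 114 - m
(-4814 - 12837)*(-28432 + p(-165, 44)) = (-4814 - 12837)*(-28432 + (114 - 1*44)) = -17651*(-28432 + (114 - 44)) = -17651*(-28432 + 70) = -17651*(-28362) = 500617662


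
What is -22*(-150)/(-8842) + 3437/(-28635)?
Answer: -62442727/126595335 ≈ -0.49325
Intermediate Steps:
-22*(-150)/(-8842) + 3437/(-28635) = 3300*(-1/8842) + 3437*(-1/28635) = -1650/4421 - 3437/28635 = -62442727/126595335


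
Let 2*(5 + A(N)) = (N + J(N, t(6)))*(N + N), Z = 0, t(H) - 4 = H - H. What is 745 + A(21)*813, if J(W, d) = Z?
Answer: 355213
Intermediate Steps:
t(H) = 4 (t(H) = 4 + (H - H) = 4 + 0 = 4)
J(W, d) = 0
A(N) = -5 + N**2 (A(N) = -5 + ((N + 0)*(N + N))/2 = -5 + (N*(2*N))/2 = -5 + (2*N**2)/2 = -5 + N**2)
745 + A(21)*813 = 745 + (-5 + 21**2)*813 = 745 + (-5 + 441)*813 = 745 + 436*813 = 745 + 354468 = 355213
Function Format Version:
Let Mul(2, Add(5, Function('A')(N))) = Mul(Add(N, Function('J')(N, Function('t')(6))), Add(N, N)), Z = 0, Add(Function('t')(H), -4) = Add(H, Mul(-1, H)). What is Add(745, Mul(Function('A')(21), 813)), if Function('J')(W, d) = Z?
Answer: 355213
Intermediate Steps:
Function('t')(H) = 4 (Function('t')(H) = Add(4, Add(H, Mul(-1, H))) = Add(4, 0) = 4)
Function('J')(W, d) = 0
Function('A')(N) = Add(-5, Pow(N, 2)) (Function('A')(N) = Add(-5, Mul(Rational(1, 2), Mul(Add(N, 0), Add(N, N)))) = Add(-5, Mul(Rational(1, 2), Mul(N, Mul(2, N)))) = Add(-5, Mul(Rational(1, 2), Mul(2, Pow(N, 2)))) = Add(-5, Pow(N, 2)))
Add(745, Mul(Function('A')(21), 813)) = Add(745, Mul(Add(-5, Pow(21, 2)), 813)) = Add(745, Mul(Add(-5, 441), 813)) = Add(745, Mul(436, 813)) = Add(745, 354468) = 355213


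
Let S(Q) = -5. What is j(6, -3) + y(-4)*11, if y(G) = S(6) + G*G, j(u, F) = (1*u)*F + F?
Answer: 100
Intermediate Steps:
j(u, F) = F + F*u (j(u, F) = u*F + F = F*u + F = F + F*u)
y(G) = -5 + G² (y(G) = -5 + G*G = -5 + G²)
j(6, -3) + y(-4)*11 = -3*(1 + 6) + (-5 + (-4)²)*11 = -3*7 + (-5 + 16)*11 = -21 + 11*11 = -21 + 121 = 100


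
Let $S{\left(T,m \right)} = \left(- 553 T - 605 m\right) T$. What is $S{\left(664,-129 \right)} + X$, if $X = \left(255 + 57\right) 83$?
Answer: $-191967712$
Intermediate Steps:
$X = 25896$ ($X = 312 \cdot 83 = 25896$)
$S{\left(T,m \right)} = T \left(- 605 m - 553 T\right)$ ($S{\left(T,m \right)} = \left(- 605 m - 553 T\right) T = T \left(- 605 m - 553 T\right)$)
$S{\left(664,-129 \right)} + X = \left(-1\right) 664 \left(553 \cdot 664 + 605 \left(-129\right)\right) + 25896 = \left(-1\right) 664 \left(367192 - 78045\right) + 25896 = \left(-1\right) 664 \cdot 289147 + 25896 = -191993608 + 25896 = -191967712$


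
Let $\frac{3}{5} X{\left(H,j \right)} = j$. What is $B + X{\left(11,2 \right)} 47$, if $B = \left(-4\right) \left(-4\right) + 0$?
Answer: $\frac{518}{3} \approx 172.67$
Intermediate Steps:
$X{\left(H,j \right)} = \frac{5 j}{3}$
$B = 16$ ($B = 16 + 0 = 16$)
$B + X{\left(11,2 \right)} 47 = 16 + \frac{5}{3} \cdot 2 \cdot 47 = 16 + \frac{10}{3} \cdot 47 = 16 + \frac{470}{3} = \frac{518}{3}$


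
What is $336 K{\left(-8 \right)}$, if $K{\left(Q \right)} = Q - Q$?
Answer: $0$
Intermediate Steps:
$K{\left(Q \right)} = 0$
$336 K{\left(-8 \right)} = 336 \cdot 0 = 0$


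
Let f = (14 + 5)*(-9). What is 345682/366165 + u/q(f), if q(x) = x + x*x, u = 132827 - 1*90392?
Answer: 568604167/236542590 ≈ 2.4038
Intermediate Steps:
f = -171 (f = 19*(-9) = -171)
u = 42435 (u = 132827 - 90392 = 42435)
q(x) = x + x**2
345682/366165 + u/q(f) = 345682/366165 + 42435/((-171*(1 - 171))) = 345682*(1/366165) + 42435/((-171*(-170))) = 345682/366165 + 42435/29070 = 345682/366165 + 42435*(1/29070) = 345682/366165 + 943/646 = 568604167/236542590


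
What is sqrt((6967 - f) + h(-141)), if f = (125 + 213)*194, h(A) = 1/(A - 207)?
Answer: I*sqrt(1774325067)/174 ≈ 242.08*I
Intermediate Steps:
h(A) = 1/(-207 + A)
f = 65572 (f = 338*194 = 65572)
sqrt((6967 - f) + h(-141)) = sqrt((6967 - 1*65572) + 1/(-207 - 141)) = sqrt((6967 - 65572) + 1/(-348)) = sqrt(-58605 - 1/348) = sqrt(-20394541/348) = I*sqrt(1774325067)/174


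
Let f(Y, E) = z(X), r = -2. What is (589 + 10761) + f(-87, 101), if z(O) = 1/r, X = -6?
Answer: 22699/2 ≈ 11350.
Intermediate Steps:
z(O) = -½ (z(O) = 1/(-2) = -½)
f(Y, E) = -½
(589 + 10761) + f(-87, 101) = (589 + 10761) - ½ = 11350 - ½ = 22699/2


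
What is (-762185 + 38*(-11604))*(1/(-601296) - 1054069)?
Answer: 762557222154134225/601296 ≈ 1.2682e+12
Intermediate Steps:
(-762185 + 38*(-11604))*(1/(-601296) - 1054069) = (-762185 - 440952)*(-1/601296 - 1054069) = -1203137*(-633807473425/601296) = 762557222154134225/601296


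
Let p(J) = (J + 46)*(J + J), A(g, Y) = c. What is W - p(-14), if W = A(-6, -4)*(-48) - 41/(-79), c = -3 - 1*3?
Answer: 93577/79 ≈ 1184.5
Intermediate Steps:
c = -6 (c = -3 - 3 = -6)
A(g, Y) = -6
p(J) = 2*J*(46 + J) (p(J) = (46 + J)*(2*J) = 2*J*(46 + J))
W = 22793/79 (W = -6*(-48) - 41/(-79) = 288 - 41*(-1/79) = 288 + 41/79 = 22793/79 ≈ 288.52)
W - p(-14) = 22793/79 - 2*(-14)*(46 - 14) = 22793/79 - 2*(-14)*32 = 22793/79 - 1*(-896) = 22793/79 + 896 = 93577/79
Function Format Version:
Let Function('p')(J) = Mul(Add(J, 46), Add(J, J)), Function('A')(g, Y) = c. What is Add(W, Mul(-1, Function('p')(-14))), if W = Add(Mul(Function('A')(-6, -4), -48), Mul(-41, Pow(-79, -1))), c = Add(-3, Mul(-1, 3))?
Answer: Rational(93577, 79) ≈ 1184.5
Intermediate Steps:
c = -6 (c = Add(-3, -3) = -6)
Function('A')(g, Y) = -6
Function('p')(J) = Mul(2, J, Add(46, J)) (Function('p')(J) = Mul(Add(46, J), Mul(2, J)) = Mul(2, J, Add(46, J)))
W = Rational(22793, 79) (W = Add(Mul(-6, -48), Mul(-41, Pow(-79, -1))) = Add(288, Mul(-41, Rational(-1, 79))) = Add(288, Rational(41, 79)) = Rational(22793, 79) ≈ 288.52)
Add(W, Mul(-1, Function('p')(-14))) = Add(Rational(22793, 79), Mul(-1, Mul(2, -14, Add(46, -14)))) = Add(Rational(22793, 79), Mul(-1, Mul(2, -14, 32))) = Add(Rational(22793, 79), Mul(-1, -896)) = Add(Rational(22793, 79), 896) = Rational(93577, 79)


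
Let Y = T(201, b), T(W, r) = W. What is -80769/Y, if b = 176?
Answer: -26923/67 ≈ -401.84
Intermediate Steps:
Y = 201
-80769/Y = -80769/201 = -80769*1/201 = -26923/67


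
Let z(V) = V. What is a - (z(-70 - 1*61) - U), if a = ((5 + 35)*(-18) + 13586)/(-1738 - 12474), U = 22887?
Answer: 163559475/7106 ≈ 23017.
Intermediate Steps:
a = -6433/7106 (a = (40*(-18) + 13586)/(-14212) = (-720 + 13586)*(-1/14212) = 12866*(-1/14212) = -6433/7106 ≈ -0.90529)
a - (z(-70 - 1*61) - U) = -6433/7106 - ((-70 - 1*61) - 1*22887) = -6433/7106 - ((-70 - 61) - 22887) = -6433/7106 - (-131 - 22887) = -6433/7106 - 1*(-23018) = -6433/7106 + 23018 = 163559475/7106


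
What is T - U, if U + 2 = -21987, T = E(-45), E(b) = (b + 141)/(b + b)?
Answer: 329819/15 ≈ 21988.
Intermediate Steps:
E(b) = (141 + b)/(2*b) (E(b) = (141 + b)/((2*b)) = (141 + b)*(1/(2*b)) = (141 + b)/(2*b))
T = -16/15 (T = (½)*(141 - 45)/(-45) = (½)*(-1/45)*96 = -16/15 ≈ -1.0667)
U = -21989 (U = -2 - 21987 = -21989)
T - U = -16/15 - 1*(-21989) = -16/15 + 21989 = 329819/15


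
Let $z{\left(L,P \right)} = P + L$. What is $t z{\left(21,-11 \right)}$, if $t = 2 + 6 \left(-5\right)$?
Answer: $-280$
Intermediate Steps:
$z{\left(L,P \right)} = L + P$
$t = -28$ ($t = 2 - 30 = -28$)
$t z{\left(21,-11 \right)} = - 28 \left(21 - 11\right) = \left(-28\right) 10 = -280$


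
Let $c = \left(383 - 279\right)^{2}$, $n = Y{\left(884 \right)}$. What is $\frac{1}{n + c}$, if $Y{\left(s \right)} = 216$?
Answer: $\frac{1}{11032} \approx 9.0645 \cdot 10^{-5}$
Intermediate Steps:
$n = 216$
$c = 10816$ ($c = 104^{2} = 10816$)
$\frac{1}{n + c} = \frac{1}{216 + 10816} = \frac{1}{11032}$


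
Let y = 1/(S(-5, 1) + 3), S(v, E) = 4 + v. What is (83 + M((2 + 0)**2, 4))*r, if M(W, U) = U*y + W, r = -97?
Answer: -8633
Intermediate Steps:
y = 1/2 (y = 1/((4 - 5) + 3) = 1/(-1 + 3) = 1/2 ≈ 0.50000)
M(W, U) = W + U/2 (M(W, U) = U*(1/2) + W = U/2 + W = W + U/2)
(83 + M((2 + 0)**2, 4))*r = (83 + ((2 + 0)**2 + (1/2)*4))*(-97) = (83 + (2**2 + 2))*(-97) = (83 + (4 + 2))*(-97) = (83 + 6)*(-97) = 89*(-97) = -8633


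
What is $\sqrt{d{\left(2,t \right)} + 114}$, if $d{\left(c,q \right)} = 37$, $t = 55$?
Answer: $\sqrt{151} \approx 12.288$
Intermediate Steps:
$\sqrt{d{\left(2,t \right)} + 114} = \sqrt{37 + 114} = \sqrt{151}$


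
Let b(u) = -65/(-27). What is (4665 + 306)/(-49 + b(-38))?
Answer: -134217/1258 ≈ -106.69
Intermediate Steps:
b(u) = 65/27 (b(u) = -65*(-1/27) = 65/27)
(4665 + 306)/(-49 + b(-38)) = (4665 + 306)/(-49 + 65/27) = 4971/(-1258/27) = 4971*(-27/1258) = -134217/1258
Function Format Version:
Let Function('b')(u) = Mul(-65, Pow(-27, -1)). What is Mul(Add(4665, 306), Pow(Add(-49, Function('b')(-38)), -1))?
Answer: Rational(-134217, 1258) ≈ -106.69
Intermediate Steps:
Function('b')(u) = Rational(65, 27) (Function('b')(u) = Mul(-65, Rational(-1, 27)) = Rational(65, 27))
Mul(Add(4665, 306), Pow(Add(-49, Function('b')(-38)), -1)) = Mul(Add(4665, 306), Pow(Add(-49, Rational(65, 27)), -1)) = Mul(4971, Pow(Rational(-1258, 27), -1)) = Mul(4971, Rational(-27, 1258)) = Rational(-134217, 1258)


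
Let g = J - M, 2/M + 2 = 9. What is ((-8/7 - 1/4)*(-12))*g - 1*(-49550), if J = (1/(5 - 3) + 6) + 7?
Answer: 4877545/98 ≈ 49771.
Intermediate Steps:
M = 2/7 (M = 2/(-2 + 9) = 2/7 ≈ 0.28571)
J = 27/2 (J = (1/2 + 6) + 7 = 13/2 + 7 = 27/2 ≈ 13.500)
g = 185/14 (g = 27/2 - 1*2/7 = 27/2 - 2/7 = 185/14 ≈ 13.214)
((-8/7 - 1/4)*(-12))*g - 1*(-49550) = ((-8/7 - 1/4)*(-12))*(185/14) - 1*(-49550) = ((-8*1/7 - 1*1/4)*(-12))*(185/14) + 49550 = ((-8/7 - 1/4)*(-12))*(185/14) + 49550 = -39/28*(-12)*(185/14) + 49550 = (117/7)*(185/14) + 49550 = 21645/98 + 49550 = 4877545/98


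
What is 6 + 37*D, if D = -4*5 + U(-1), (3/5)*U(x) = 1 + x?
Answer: -734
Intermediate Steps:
U(x) = 5/3 + 5*x/3 (U(x) = 5*(1 + x)/3 = 5/3 + 5*x/3)
D = -20 (D = -4*5 + (5/3 + (5/3)*(-1)) = -20 + (5/3 - 5/3) = -20 + 0 = -20)
6 + 37*D = 6 + 37*(-20) = 6 - 740 = -734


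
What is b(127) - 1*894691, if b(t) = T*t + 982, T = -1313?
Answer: -1060460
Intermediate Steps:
b(t) = 982 - 1313*t (b(t) = -1313*t + 982 = 982 - 1313*t)
b(127) - 1*894691 = (982 - 1313*127) - 1*894691 = (982 - 166751) - 894691 = -165769 - 894691 = -1060460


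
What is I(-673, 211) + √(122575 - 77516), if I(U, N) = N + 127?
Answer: 338 + √45059 ≈ 550.27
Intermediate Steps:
I(U, N) = 127 + N
I(-673, 211) + √(122575 - 77516) = (127 + 211) + √(122575 - 77516) = 338 + √45059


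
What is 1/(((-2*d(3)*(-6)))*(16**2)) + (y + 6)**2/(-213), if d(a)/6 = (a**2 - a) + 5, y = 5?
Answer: -8177593/14395392 ≈ -0.56807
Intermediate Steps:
d(a) = 30 - 6*a + 6*a**2 (d(a) = 6*((a**2 - a) + 5) = 6*(5 + a**2 - a) = 30 - 6*a + 6*a**2)
1/(((-2*d(3)*(-6)))*(16**2)) + (y + 6)**2/(-213) = 1/(((-2*(30 - 6*3 + 6*3**2)*(-6)))*(16**2)) + (5 + 6)**2/(-213) = 1/((-2*(30 - 18 + 6*9)*(-6))*256) + 11**2*(-1/213) = (1/256)/(-2*(30 - 18 + 54)*(-6)) + 121*(-1/213) = (1/256)/(-2*66*(-6)) - 121/213 = (1/256)/(-132*(-6)) - 121/213 = (1/256)/792 - 121/213 = (1/792)*(1/256) - 121/213 = 1/202752 - 121/213 = -8177593/14395392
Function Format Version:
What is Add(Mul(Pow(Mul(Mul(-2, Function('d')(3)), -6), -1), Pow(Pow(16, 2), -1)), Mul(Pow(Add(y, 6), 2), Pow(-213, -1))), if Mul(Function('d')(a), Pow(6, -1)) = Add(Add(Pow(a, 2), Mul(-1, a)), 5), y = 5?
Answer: Rational(-8177593, 14395392) ≈ -0.56807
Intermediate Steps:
Function('d')(a) = Add(30, Mul(-6, a), Mul(6, Pow(a, 2))) (Function('d')(a) = Mul(6, Add(Add(Pow(a, 2), Mul(-1, a)), 5)) = Mul(6, Add(5, Pow(a, 2), Mul(-1, a))) = Add(30, Mul(-6, a), Mul(6, Pow(a, 2))))
Add(Mul(Pow(Mul(Mul(-2, Function('d')(3)), -6), -1), Pow(Pow(16, 2), -1)), Mul(Pow(Add(y, 6), 2), Pow(-213, -1))) = Add(Mul(Pow(Mul(Mul(-2, Add(30, Mul(-6, 3), Mul(6, Pow(3, 2)))), -6), -1), Pow(Pow(16, 2), -1)), Mul(Pow(Add(5, 6), 2), Pow(-213, -1))) = Add(Mul(Pow(Mul(Mul(-2, Add(30, -18, Mul(6, 9))), -6), -1), Pow(256, -1)), Mul(Pow(11, 2), Rational(-1, 213))) = Add(Mul(Pow(Mul(Mul(-2, Add(30, -18, 54)), -6), -1), Rational(1, 256)), Mul(121, Rational(-1, 213))) = Add(Mul(Pow(Mul(Mul(-2, 66), -6), -1), Rational(1, 256)), Rational(-121, 213)) = Add(Mul(Pow(Mul(-132, -6), -1), Rational(1, 256)), Rational(-121, 213)) = Add(Mul(Pow(792, -1), Rational(1, 256)), Rational(-121, 213)) = Add(Mul(Rational(1, 792), Rational(1, 256)), Rational(-121, 213)) = Add(Rational(1, 202752), Rational(-121, 213)) = Rational(-8177593, 14395392)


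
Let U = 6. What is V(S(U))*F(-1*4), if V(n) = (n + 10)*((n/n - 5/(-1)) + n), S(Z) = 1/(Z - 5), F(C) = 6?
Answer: 462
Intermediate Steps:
S(Z) = 1/(-5 + Z)
V(n) = (6 + n)*(10 + n) (V(n) = (10 + n)*((1 - 5*(-1)) + n) = (10 + n)*((1 + 5) + n) = (10 + n)*(6 + n) = (6 + n)*(10 + n))
V(S(U))*F(-1*4) = (60 + (1/(-5 + 6))² + 16/(-5 + 6))*6 = (60 + (1/1)² + 16/1)*6 = (60 + 1² + 16*1)*6 = (60 + 1 + 16)*6 = 77*6 = 462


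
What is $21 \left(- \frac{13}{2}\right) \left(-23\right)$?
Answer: $\frac{6279}{2} \approx 3139.5$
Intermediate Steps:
$21 \left(- \frac{13}{2}\right) \left(-23\right) = \left(- \frac{273}{2}\right) \left(-23\right) = \frac{6279}{2}$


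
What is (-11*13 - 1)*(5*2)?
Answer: -1440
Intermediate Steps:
(-11*13 - 1)*(5*2) = (-143 - 1)*10 = -144*10 = -1440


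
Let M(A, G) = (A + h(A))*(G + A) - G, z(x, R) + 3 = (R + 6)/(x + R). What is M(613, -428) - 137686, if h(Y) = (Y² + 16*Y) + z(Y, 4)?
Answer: 43996628779/617 ≈ 7.1307e+7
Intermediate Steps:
z(x, R) = -3 + (6 + R)/(R + x) (z(x, R) = -3 + (R + 6)/(x + R) = -3 + (6 + R)/(R + x))
h(Y) = Y² + 16*Y + (-2 - 3*Y)/(4 + Y) (h(Y) = (Y² + 16*Y) + (6 - 3*Y - 2*4)/(4 + Y) = (Y² + 16*Y) + (6 - 3*Y - 8)/(4 + Y) = (Y² + 16*Y) + (-2 - 3*Y)/(4 + Y) = Y² + 16*Y + (-2 - 3*Y)/(4 + Y))
M(A, G) = -G + (A + G)*(A + (-2 - 3*A + A*(4 + A)*(16 + A))/(4 + A)) (M(A, G) = (A + (-2 - 3*A + A*(4 + A)*(16 + A))/(4 + A))*(G + A) - G = (A + (-2 - 3*A + A*(4 + A)*(16 + A))/(4 + A))*(A + G) - G = (A + G)*(A + (-2 - 3*A + A*(4 + A)*(16 + A))/(4 + A)) - G = -G + (A + G)*(A + (-2 - 3*A + A*(4 + A)*(16 + A))/(4 + A)))
M(613, -428) - 137686 = (613⁴ - 6*(-428) - 2*613 + 21*613³ + 65*613² - 428*613³ + 21*(-428)*613² + 64*613*(-428))/(4 + 613) - 137686 = (141202341361 + 2568 - 1226 + 21*230346397 + 65*375769 - 428*230346397 + 21*(-428)*375769 - 16791296)/617 - 137686 = (141202341361 + 2568 - 1226 + 4837274337 + 24424985 - 98588257916 - 3377411772 - 16791296)/617 - 137686 = (1/617)*44081581041 - 137686 = 44081581041/617 - 137686 = 43996628779/617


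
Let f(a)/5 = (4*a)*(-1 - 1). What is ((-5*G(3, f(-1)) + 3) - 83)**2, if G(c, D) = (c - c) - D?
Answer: 14400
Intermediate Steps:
f(a) = -40*a (f(a) = 5*((4*a)*(-1 - 1)) = 5*((4*a)*(-2)) = 5*(-8*a) = -40*a)
G(c, D) = -D (G(c, D) = 0 - D = -D)
((-5*G(3, f(-1)) + 3) - 83)**2 = ((-(-5)*(-40*(-1)) + 3) - 83)**2 = ((-(-5)*40 + 3) - 83)**2 = ((-5*(-40) + 3) - 83)**2 = ((200 + 3) - 83)**2 = (203 - 83)**2 = 120**2 = 14400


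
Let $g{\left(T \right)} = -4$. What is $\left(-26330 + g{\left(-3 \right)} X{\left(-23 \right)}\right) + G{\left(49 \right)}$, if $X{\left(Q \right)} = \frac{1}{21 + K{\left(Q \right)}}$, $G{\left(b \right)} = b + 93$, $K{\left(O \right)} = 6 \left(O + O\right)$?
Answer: $- \frac{6677936}{255} \approx -26188.0$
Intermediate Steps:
$K{\left(O \right)} = 12 O$ ($K{\left(O \right)} = 6 \cdot 2 O = 12 O$)
$G{\left(b \right)} = 93 + b$
$X{\left(Q \right)} = \frac{1}{21 + 12 Q}$
$\left(-26330 + g{\left(-3 \right)} X{\left(-23 \right)}\right) + G{\left(49 \right)} = \left(-26330 - 4 \frac{1}{3 \left(7 + 4 \left(-23\right)\right)}\right) + \left(93 + 49\right) = \left(-26330 - 4 \frac{1}{3 \left(7 - 92\right)}\right) + 142 = \left(-26330 - 4 \frac{1}{3 \left(-85\right)}\right) + 142 = \left(-26330 - 4 \cdot \frac{1}{3} \left(- \frac{1}{85}\right)\right) + 142 = \left(-26330 - - \frac{4}{255}\right) + 142 = \left(-26330 + \frac{4}{255}\right) + 142 = - \frac{6714146}{255} + 142 = - \frac{6677936}{255}$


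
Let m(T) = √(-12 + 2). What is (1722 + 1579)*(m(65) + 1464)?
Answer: 4832664 + 3301*I*√10 ≈ 4.8327e+6 + 10439.0*I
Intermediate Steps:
m(T) = I*√10 (m(T) = √(-10) = I*√10)
(1722 + 1579)*(m(65) + 1464) = (1722 + 1579)*(I*√10 + 1464) = 3301*(1464 + I*√10) = 4832664 + 3301*I*√10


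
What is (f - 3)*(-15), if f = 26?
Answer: -345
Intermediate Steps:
(f - 3)*(-15) = (26 - 3)*(-15) = 23*(-15) = -345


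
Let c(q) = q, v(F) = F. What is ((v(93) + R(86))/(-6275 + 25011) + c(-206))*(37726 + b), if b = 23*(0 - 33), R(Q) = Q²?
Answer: -142401578809/18736 ≈ -7.6004e+6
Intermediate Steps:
b = -759 (b = 23*(-33) = -759)
((v(93) + R(86))/(-6275 + 25011) + c(-206))*(37726 + b) = ((93 + 86²)/(-6275 + 25011) - 206)*(37726 - 759) = ((93 + 7396)/18736 - 206)*36967 = (7489*(1/18736) - 206)*36967 = (7489/18736 - 206)*36967 = -3852127/18736*36967 = -142401578809/18736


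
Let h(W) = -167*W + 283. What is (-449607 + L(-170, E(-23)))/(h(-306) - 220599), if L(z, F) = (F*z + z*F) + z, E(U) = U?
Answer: 441957/169214 ≈ 2.6118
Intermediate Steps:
h(W) = 283 - 167*W
L(z, F) = z + 2*F*z (L(z, F) = (F*z + F*z) + z = 2*F*z + z = z + 2*F*z)
(-449607 + L(-170, E(-23)))/(h(-306) - 220599) = (-449607 - 170*(1 + 2*(-23)))/((283 - 167*(-306)) - 220599) = (-449607 - 170*(1 - 46))/((283 + 51102) - 220599) = (-449607 - 170*(-45))/(51385 - 220599) = (-449607 + 7650)/(-169214) = -441957*(-1/169214) = 441957/169214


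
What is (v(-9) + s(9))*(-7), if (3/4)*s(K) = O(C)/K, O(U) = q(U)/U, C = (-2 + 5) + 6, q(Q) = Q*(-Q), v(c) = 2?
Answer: -14/3 ≈ -4.6667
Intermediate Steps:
q(Q) = -Q**2
C = 9 (C = 3 + 6 = 9)
O(U) = -U (O(U) = (-U**2)/U = -U)
s(K) = -12/K (s(K) = 4*((-1*9)/K)/3 = 4*(-9/K)/3 = -12/K)
(v(-9) + s(9))*(-7) = (2 - 12/9)*(-7) = (2 - 12*1/9)*(-7) = (2 - 4/3)*(-7) = (2/3)*(-7) = -14/3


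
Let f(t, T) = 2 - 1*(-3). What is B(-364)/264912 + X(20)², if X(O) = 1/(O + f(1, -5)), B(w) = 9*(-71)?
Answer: -44821/55190000 ≈ -0.00081212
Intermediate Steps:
f(t, T) = 5 (f(t, T) = 2 + 3 = 5)
B(w) = -639
X(O) = 1/(5 + O) (X(O) = 1/(O + 5) = 1/(5 + O))
B(-364)/264912 + X(20)² = -639/264912 + (1/(5 + 20))² = -639*1/264912 + (1/25)² = -213/88304 + (1/25)² = -213/88304 + 1/625 = -44821/55190000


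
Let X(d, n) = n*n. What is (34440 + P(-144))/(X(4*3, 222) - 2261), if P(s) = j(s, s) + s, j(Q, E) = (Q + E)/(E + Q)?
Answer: 34297/47023 ≈ 0.72937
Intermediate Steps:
j(Q, E) = 1 (j(Q, E) = (E + Q)/(E + Q) = 1)
X(d, n) = n²
P(s) = 1 + s
(34440 + P(-144))/(X(4*3, 222) - 2261) = (34440 + (1 - 144))/(222² - 2261) = (34440 - 143)/(49284 - 2261) = 34297/47023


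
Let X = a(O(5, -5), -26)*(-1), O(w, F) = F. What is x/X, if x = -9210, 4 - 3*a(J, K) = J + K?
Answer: 5526/7 ≈ 789.43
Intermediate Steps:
a(J, K) = 4/3 - J/3 - K/3 (a(J, K) = 4/3 - (J + K)/3 = 4/3 + (-J/3 - K/3) = 4/3 - J/3 - K/3)
X = -35/3 (X = (4/3 - ⅓*(-5) - ⅓*(-26))*(-1) = (4/3 + 5/3 + 26/3)*(-1) = (35/3)*(-1) = -35/3 ≈ -11.667)
x/X = -9210/(-35/3) = -9210*(-3/35) = 5526/7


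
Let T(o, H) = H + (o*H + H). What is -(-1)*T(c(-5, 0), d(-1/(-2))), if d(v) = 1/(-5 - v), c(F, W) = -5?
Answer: 6/11 ≈ 0.54545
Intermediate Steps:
T(o, H) = 2*H + H*o (T(o, H) = H + (H*o + H) = H + (H + H*o) = 2*H + H*o)
-(-1)*T(c(-5, 0), d(-1/(-2))) = -(-1)*(-1/(5 - 1/(-2)))*(2 - 5) = -(-1)*-1/(5 - 1*(-½))*(-3) = -(-1)*-1/(5 + ½)*(-3) = -(-1)*-1/11/2*(-3) = -(-1)*-1*2/11*(-3) = -(-1)*(-2/11*(-3)) = -(-1)*6/11 = -1*(-6/11) = 6/11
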